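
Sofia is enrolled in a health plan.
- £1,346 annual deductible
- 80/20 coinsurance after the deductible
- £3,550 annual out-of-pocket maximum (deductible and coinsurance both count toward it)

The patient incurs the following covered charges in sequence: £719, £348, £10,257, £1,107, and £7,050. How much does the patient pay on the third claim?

Claim 1 (£719): fully absorbed by the deductible. Cost to patient: £719. OOP to date £719.
Claim 2 (£348): entire amount goes to the deductible. Cost to patient: £348. OOP to date £1,067.
Claim 3 (£10,257): £279 finishes the deductible; £9,978 goes to coinsurance; coinsurance £9,978 × 20% = £1,995.60. Patient owes £2,274.60 (running OOP £3,341.60).

£2,274.60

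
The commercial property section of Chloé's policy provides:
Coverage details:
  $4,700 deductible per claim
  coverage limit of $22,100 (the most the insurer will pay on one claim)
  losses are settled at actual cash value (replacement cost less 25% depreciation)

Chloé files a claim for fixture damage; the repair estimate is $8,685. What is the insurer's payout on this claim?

$1,813.75

At 25% depreciation, ACV = $8,685 − $2,171.25 = $6,513.75.
Less the $4,700 deductible: $6,513.75 − $4,700 = $1,813.75.
$1,813.75 ≤ $22,100, so the limit doesn't bind; insurer pays $1,813.75.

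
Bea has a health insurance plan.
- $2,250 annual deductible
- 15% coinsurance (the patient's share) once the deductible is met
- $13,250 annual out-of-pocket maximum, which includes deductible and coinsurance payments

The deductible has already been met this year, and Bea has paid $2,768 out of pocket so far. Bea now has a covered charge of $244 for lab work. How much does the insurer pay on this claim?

The deductible is already satisfied, so the full bill goes to coinsurance.
Patient's 15% share of $244 is $36.60.
Cumulative spending $2,768 + $36.60 = $2,804.60 stays under the $13,250 maximum.
Insurer pays the balance: $244 − $36.60 = $207.40.

$207.40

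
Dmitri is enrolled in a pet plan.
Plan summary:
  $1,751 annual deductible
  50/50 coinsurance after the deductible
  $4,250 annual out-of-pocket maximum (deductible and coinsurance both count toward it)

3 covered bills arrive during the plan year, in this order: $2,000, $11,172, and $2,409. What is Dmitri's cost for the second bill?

$2,374.50

#1 ($2,000): $1,751 finishes the deductible; $249 goes to coinsurance; owner's 50% is $124.50. Owner pays $1,875.50; OOP now $1,875.50.
#2 ($11,172): 50% coinsurance on $11,172 = $5,586. Adding that to $1,875.50 gives $7,461.50, past the $4,250 cap; owner pays only $4,250 − $1,875.50 = $2,374.50.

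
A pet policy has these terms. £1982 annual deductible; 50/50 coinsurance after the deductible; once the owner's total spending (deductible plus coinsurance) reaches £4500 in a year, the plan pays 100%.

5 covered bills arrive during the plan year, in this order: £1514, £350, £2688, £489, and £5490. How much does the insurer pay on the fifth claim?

Claim 1 (£1514): entire amount goes to the deductible. Owner pays £1514; OOP now £1514. Insurer: £1514 − £1514 = £0.
Claim 2 (£350): entire amount goes to the deductible. Owner owes £350 (running OOP £1864). Insurer: £350 − £350 = £0.
Claim 3 (£2688): deductible takes £118, £2570 remains; 50% of £2570 = £1285. Cost to owner: £1403. OOP to date £3267. Plan pays £2688 − £1403 = £1285.
Claim 4 (£489): 50% coinsurance on £489 = £244.50. Cost to owner: £244.50. OOP to date £3511.50. Plan pays £489 − £244.50 = £244.50.
Claim 5 (£5490): 50% coinsurance on £5490 = £2745. Adding that to £3511.50 gives £6256.50, past the £4500 cap; owner pays only £4500 − £3511.50 = £988.50. Insurer: £5490 − £988.50 = £4501.50.

£4501.50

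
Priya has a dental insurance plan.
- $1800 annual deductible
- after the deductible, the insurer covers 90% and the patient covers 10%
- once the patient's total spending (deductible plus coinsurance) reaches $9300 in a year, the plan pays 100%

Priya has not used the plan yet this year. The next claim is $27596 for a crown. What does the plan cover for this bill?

$23216.40

Nothing has been paid toward the $1800 deductible, so the first $1800 of this charge is applied there.
The remaining $25796 (= $27596 − $1800) moves to coinsurance.
Coinsurance: $25796 × 10% = $2579.60.
That puts the patient's cost at $1800 + $2579.60 = $4379.60 before any cap.
Total out-of-pocket so far would be $0 + $4379.60 = $4379.60, below the $9300 cap — no reduction.
The insurer covers the remainder: $27596 − $4379.60 = $23216.40.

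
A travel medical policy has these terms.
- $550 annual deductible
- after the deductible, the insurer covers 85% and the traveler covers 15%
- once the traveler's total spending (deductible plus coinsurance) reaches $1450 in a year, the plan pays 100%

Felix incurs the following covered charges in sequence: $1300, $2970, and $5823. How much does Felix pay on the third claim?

$342

Claim 1 ($1300): $550 finishes the deductible; $750 goes to coinsurance; traveler's 15% is $112.50. Traveler owes $662.50 (running OOP $662.50).
Claim 2 ($2970): 15% coinsurance on $2970 = $445.50. Cost to traveler: $445.50. OOP to date $1108.
Claim 3 ($5823): deductible already satisfied, so traveler's share is 15% × $5823 = $873.45. That would push OOP to $1981.45, over the $1450 cap, so traveler pays $1450 − $1108 = $342.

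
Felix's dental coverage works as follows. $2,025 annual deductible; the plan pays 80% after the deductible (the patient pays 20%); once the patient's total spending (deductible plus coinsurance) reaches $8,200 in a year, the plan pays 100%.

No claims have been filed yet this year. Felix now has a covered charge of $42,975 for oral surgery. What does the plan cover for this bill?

Deductible not yet touched, so the first $2,025 of the bill goes to the deductible.
The remaining $40,950 (= $42,975 − $2,025) moves to coinsurance.
20% of $40,950 = $8,190 falls to the patient.
So the patient owes $2,025 + $8,190 = $10,215 before any cap.
Adding $10,215 to the $0 already spent would give $10,215, which exceeds the $8,200 cap; the patient pays just $8,200 − $0 = $8,200.
The insurer covers the remainder: $42,975 − $8,200 = $34,775.

$34,775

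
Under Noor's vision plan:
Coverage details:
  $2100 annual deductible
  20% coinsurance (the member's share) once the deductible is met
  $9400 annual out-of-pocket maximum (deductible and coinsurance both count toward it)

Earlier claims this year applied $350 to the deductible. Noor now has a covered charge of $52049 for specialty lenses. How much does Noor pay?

Remaining deductible: $2100 − $350 = $1750.
The remaining $50299 (= $52049 − $1750) moves to coinsurance.
Coinsurance: $50299 × 20% = $10059.80.
Member responsibility before any cap: $1750 + $10059.80 = $11809.80.
Year-to-date out-of-pocket would reach $350 + $11809.80 = $12159.80, above the $9400 maximum, so the member pays only $9400 − $350 = $9050.

$9050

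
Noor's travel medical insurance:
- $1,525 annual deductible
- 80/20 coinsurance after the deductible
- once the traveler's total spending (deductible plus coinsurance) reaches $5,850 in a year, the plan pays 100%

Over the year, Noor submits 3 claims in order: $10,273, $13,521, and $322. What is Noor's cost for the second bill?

#1 ($10,273): $1,525 to deductible, leaving $8,748; traveler's 20% is $1,749.60. Traveler pays $3,274.60; OOP now $3,274.60.
#2 ($13,521): deductible met; 20% of $13,521 = $2,704.20. OOP would hit $5,978.80 > $5,850, so the cap limits the traveler to $5,850 − $3,274.60 = $2,575.40.

$2,575.40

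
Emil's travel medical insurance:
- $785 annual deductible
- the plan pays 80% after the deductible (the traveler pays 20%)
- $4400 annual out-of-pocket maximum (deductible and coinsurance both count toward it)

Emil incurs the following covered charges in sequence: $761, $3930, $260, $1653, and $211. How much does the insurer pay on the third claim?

$208

Claim 1 ($761): entire amount goes to the deductible. Traveler owes $761 (running OOP $761). Plan pays $761 − $761 = $0.
Claim 2 ($3930): $24 to deductible, leaving $3906; traveler's 20% is $781.20. Cost to traveler: $805.20. OOP to date $1566.20. Insurer: $3930 − $805.20 = $3124.80.
Claim 3 ($260): 20% coinsurance on $260 = $52. Traveler owes $52 (running OOP $1618.20). Insurer: $260 − $52 = $208.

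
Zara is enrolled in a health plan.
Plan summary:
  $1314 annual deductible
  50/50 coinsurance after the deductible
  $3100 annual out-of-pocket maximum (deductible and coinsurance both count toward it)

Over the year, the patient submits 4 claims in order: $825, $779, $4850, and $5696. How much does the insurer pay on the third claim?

$3209

#1 ($825): all of it applies to the deductible. Cost to patient: $825. OOP to date $825. Plan pays $825 − $825 = $0.
#2 ($779): $489 finishes the deductible; $290 goes to coinsurance; coinsurance $290 × 50% = $145. Cost to patient: $634. OOP to date $1459. Plan pays $779 − $634 = $145.
#3 ($4850): 50% coinsurance on $4850 = $2425. Adding that to $1459 gives $3884, past the $3100 cap; patient pays only $3100 − $1459 = $1641. Insurer: $4850 − $1641 = $3209.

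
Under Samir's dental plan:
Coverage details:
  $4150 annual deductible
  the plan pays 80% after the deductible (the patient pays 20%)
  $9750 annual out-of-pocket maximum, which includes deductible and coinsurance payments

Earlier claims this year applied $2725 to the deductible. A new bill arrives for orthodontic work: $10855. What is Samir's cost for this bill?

$3311

Deductible still to meet: $4150 − $2725 = $1425.
After the $1425 deductible portion, $10855 − $1425 = $9430 is subject to coinsurance.
20% of $9430 = $1886 falls to the patient.
Patient responsibility before any cap: $1425 + $1886 = $3311.
Year-to-date out-of-pocket becomes $2725 + $3311 = $6036, still under the $9750 maximum, so no cap applies.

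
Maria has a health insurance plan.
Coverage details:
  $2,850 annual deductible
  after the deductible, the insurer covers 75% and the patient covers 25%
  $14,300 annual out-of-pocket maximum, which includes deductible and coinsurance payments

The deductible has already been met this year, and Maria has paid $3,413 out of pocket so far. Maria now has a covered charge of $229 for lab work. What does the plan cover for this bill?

The deductible is already satisfied, so the full bill goes to coinsurance.
Coinsurance: $229 × 25% = $57.25.
Total out-of-pocket so far would be $3,413 + $57.25 = $3,470.25, below the $14,300 cap — no reduction.
The insurer covers the remainder: $229 − $57.25 = $171.75.

$171.75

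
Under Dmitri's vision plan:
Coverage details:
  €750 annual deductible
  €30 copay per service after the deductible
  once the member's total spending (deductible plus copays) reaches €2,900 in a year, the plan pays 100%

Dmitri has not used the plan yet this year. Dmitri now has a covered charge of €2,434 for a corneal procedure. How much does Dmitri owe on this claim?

€780

Nothing has been paid toward the €750 deductible, so the first €750 of this charge is applied there.
The remaining €1,684 (= €2,434 − €750) moves to the copay.
Copay on this service: €30.
So the member owes €750 + €30 = €780 before any cap.
Year-to-date out-of-pocket becomes €0 + €780 = €780, still under the €2,900 maximum, so no cap applies.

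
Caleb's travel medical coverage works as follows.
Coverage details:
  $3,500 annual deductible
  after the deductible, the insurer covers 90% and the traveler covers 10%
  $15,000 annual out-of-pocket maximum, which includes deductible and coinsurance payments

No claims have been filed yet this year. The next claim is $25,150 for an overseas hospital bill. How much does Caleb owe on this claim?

Nothing has been paid toward the $3,500 deductible, so the first $3,500 of this charge is applied there.
The remaining $21,650 (= $25,150 − $3,500) moves to coinsurance.
Traveler's 10% share of $21,650 is $2,165.
That puts the traveler's cost at $3,500 + $2,165 = $5,665 before any cap.
Year-to-date out-of-pocket becomes $0 + $5,665 = $5,665, still under the $15,000 maximum, so no cap applies.

$5,665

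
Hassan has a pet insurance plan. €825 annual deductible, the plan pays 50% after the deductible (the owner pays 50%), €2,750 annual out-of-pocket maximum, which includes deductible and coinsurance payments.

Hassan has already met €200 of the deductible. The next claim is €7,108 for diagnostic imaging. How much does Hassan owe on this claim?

€2,550

Remaining deductible: €825 − €200 = €625.
The remaining €6,483 (= €7,108 − €625) moves to coinsurance.
Owner's 50% share of €6,483 is €3,241.50.
So the owner owes €625 + €3,241.50 = €3,866.50 before any cap.
That would bring total out-of-pocket to €4,066.50, past the €2,750 cap. The owner is capped at €2,750 − €200 = €2,550 on this claim.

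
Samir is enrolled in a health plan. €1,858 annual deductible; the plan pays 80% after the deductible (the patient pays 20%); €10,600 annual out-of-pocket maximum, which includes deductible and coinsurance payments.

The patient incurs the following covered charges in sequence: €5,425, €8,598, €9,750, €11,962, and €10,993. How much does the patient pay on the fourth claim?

Bill 1, €5,425: €1,858 to deductible, leaving €3,567; coinsurance €3,567 × 20% = €713.40. Patient owes €2,571.40 (running OOP €2,571.40).
Bill 2, €8,598: 20% coinsurance on €8,598 = €1,719.60. Patient owes €1,719.60 (running OOP €4,291).
Bill 3, €9,750: 20% coinsurance on €9,750 = €1,950. Patient owes €1,950 (running OOP €6,241).
Bill 4, €11,962: deductible already satisfied, so patient's share is 20% × €11,962 = €2,392.40. Patient pays €2,392.40; OOP now €8,633.40.

€2,392.40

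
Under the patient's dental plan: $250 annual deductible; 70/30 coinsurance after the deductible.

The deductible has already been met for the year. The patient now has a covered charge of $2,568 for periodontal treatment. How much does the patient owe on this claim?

$770.40

With the deductible met, the entire $2,568 is subject to coinsurance.
30% of $2,568 = $770.40 falls to the patient.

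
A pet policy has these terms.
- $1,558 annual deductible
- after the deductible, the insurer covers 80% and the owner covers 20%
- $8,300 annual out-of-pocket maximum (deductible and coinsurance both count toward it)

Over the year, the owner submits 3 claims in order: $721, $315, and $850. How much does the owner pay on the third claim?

Claim 1 — $721: all of it applies to the deductible. Cost to owner: $721. OOP to date $721.
Claim 2 — $315: entire amount goes to the deductible. Owner owes $315 (running OOP $1,036).
Claim 3 — $850: $522 to deductible, leaving $328; 20% of $328 = $65.60. Owner owes $587.60 (running OOP $1,623.60).

$587.60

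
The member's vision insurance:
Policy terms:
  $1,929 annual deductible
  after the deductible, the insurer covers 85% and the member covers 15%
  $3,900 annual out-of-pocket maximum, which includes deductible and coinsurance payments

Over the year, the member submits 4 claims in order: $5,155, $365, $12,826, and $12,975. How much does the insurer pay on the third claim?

$11,393.65

#1 ($5,155): $1,929 finishes the deductible; $3,226 goes to coinsurance; 15% of $3,226 = $483.90. Member pays $2,412.90; OOP now $2,412.90. Insurer: $5,155 − $2,412.90 = $2,742.10.
#2 ($365): deductible already satisfied, so member's share is 15% × $365 = $54.75. Cost to member: $54.75. OOP to date $2,467.65. Plan pays $365 − $54.75 = $310.25.
#3 ($12,826): deductible already satisfied, so member's share is 15% × $12,826 = $1,923.90. OOP would hit $4,391.55 > $3,900, so the cap limits the member to $3,900 − $2,467.65 = $1,432.35. Plan pays $12,826 − $1,432.35 = $11,393.65.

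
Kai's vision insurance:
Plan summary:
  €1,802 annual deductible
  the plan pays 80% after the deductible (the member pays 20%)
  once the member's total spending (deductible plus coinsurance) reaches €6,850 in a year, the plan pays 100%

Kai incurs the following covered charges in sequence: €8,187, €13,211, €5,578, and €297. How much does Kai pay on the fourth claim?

Claim 1 (€8,187): €1,802 to deductible, leaving €6,385; 20% of €6,385 = €1,277. Cost to member: €3,079. OOP to date €3,079.
Claim 2 (€13,211): deductible met; 20% of €13,211 = €2,642.20. Member owes €2,642.20 (running OOP €5,721.20).
Claim 3 (€5,578): deductible met; 20% of €5,578 = €1,115.60. Member pays €1,115.60; OOP now €6,836.80.
Claim 4 (€297): 20% coinsurance on €297 = €59.40. That would push OOP to €6,896.20, over the €6,850 cap, so member pays €6,850 − €6,836.80 = €13.20.

€13.20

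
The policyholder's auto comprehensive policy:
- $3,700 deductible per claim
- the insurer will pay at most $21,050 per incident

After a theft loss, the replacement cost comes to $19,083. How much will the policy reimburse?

Less the $3,700 deductible: $19,083 − $3,700 = $15,383.
That's under the $21,050 cap, so the insurer reimburses the full $15,383.

$15,383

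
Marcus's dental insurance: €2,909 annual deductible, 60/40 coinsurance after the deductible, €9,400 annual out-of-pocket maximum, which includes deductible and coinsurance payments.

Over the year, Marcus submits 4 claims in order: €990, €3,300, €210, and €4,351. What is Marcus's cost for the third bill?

€84

Claim 1 — €990: fully absorbed by the deductible. Cost to patient: €990. OOP to date €990.
Claim 2 — €3,300: deductible takes €1,919, €1,381 remains; 40% of €1,381 = €552.40. Cost to patient: €2,471.40. OOP to date €3,461.40.
Claim 3 — €210: 40% coinsurance on €210 = €84. Cost to patient: €84. OOP to date €3,545.40.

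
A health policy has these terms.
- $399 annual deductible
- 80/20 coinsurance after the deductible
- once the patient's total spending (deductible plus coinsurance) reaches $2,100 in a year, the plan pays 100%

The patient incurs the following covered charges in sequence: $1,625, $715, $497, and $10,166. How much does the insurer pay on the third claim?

$397.60

Claim 1 ($1,625): deductible takes $399, $1,226 remains; coinsurance $1,226 × 20% = $245.20. Patient owes $644.20 (running OOP $644.20). Plan pays $1,625 − $644.20 = $980.80.
Claim 2 ($715): deductible met; 20% of $715 = $143. Patient pays $143; OOP now $787.20. Plan pays $715 − $143 = $572.
Claim 3 ($497): deductible already satisfied, so patient's share is 20% × $497 = $99.40. Patient pays $99.40; OOP now $886.60. Insurer: $497 − $99.40 = $397.60.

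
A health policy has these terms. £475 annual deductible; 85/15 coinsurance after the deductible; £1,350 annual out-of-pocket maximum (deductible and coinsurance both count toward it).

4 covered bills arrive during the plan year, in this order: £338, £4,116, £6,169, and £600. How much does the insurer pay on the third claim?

#1 (£338): all of it applies to the deductible. Patient pays £338; OOP now £338. Insurer: £338 − £338 = £0.
#2 (£4,116): deductible takes £137, £3,979 remains; patient's 15% is £596.85. Cost to patient: £733.85. OOP to date £1,071.85. Plan pays £4,116 − £733.85 = £3,382.15.
#3 (£6,169): 15% coinsurance on £6,169 = £925.35. That would push OOP to £1,997.20, over the £1,350 cap, so patient pays £1,350 − £1,071.85 = £278.15. Plan pays £6,169 − £278.15 = £5,890.85.

£5,890.85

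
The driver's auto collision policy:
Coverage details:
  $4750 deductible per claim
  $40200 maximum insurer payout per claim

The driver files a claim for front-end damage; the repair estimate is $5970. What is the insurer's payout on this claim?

$1220

Subtract the deductible: $5970 − $4750 = $1220.
$1220 ≤ $40200, so the limit doesn't bind; insurer pays $1220.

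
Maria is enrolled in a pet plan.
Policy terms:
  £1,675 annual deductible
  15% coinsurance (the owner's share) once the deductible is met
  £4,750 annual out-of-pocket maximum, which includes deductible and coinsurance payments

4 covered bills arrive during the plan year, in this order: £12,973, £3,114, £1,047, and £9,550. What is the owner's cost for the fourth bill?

Claim 1 — £12,973: £1,675 to deductible, leaving £11,298; 15% of £11,298 = £1,694.70. Owner owes £3,369.70 (running OOP £3,369.70).
Claim 2 — £3,114: deductible already satisfied, so owner's share is 15% × £3,114 = £467.10. Owner owes £467.10 (running OOP £3,836.80).
Claim 3 — £1,047: 15% coinsurance on £1,047 = £157.05. Owner owes £157.05 (running OOP £3,993.85).
Claim 4 — £9,550: 15% coinsurance on £9,550 = £1,432.50. Adding that to £3,993.85 gives £5,426.35, past the £4,750 cap; owner pays only £4,750 − £3,993.85 = £756.15.

£756.15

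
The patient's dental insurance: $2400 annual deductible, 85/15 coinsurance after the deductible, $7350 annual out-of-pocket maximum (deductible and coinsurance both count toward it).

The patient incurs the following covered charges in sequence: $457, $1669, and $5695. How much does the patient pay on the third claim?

Claim 1 — $457: entire amount goes to the deductible. Patient pays $457; OOP now $457.
Claim 2 — $1669: fully absorbed by the deductible. Patient pays $1669; OOP now $2126.
Claim 3 — $5695: $274 to deductible, leaving $5421; coinsurance $5421 × 15% = $813.15. Cost to patient: $1087.15. OOP to date $3213.15.

$1087.15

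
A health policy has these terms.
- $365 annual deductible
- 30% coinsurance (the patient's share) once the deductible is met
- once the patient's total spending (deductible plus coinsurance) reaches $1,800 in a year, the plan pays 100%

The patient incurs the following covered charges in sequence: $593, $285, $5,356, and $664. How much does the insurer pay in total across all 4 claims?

$5,098

Claim 1 — $593: $365 finishes the deductible; $228 goes to coinsurance; patient's 30% is $68.40. Patient owes $433.40 (running OOP $433.40). Plan pays $593 − $433.40 = $159.60.
Claim 2 — $285: 30% coinsurance on $285 = $85.50. Cost to patient: $85.50. OOP to date $518.90. Insurer: $285 − $85.50 = $199.50.
Claim 3 — $5,356: deductible met; 30% of $5,356 = $1,606.80. OOP would hit $2,125.70 > $1,800, so the cap limits the patient to $1,800 − $518.90 = $1,281.10. Plan pays $5,356 − $1,281.10 = $4,074.90.
Claim 4 — $664: deductible met; 30% of $664 = $199.20. That would push OOP to $1,999.20, over the $1,800 cap, so patient pays $1,800 − $1,800 = $0. Insurer: $664 − $0 = $664.
Insurer total = bills − patient's total = $6,898 − $1,800 = $5,098.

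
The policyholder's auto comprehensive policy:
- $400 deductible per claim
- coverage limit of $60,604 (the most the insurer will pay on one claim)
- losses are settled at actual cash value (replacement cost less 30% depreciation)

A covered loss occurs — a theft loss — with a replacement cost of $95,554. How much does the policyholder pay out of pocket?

At 30% depreciation, ACV = $95,554 − $28,666.20 = $66,887.80.
Less the $400 deductible: $66,887.80 − $400 = $66,487.80.
Since $66,487.80 > $60,604, the payout is capped at $60,604.
The policyholder bears the rest of the original loss: $95,554 − $60,604 = $34,950.

$34,950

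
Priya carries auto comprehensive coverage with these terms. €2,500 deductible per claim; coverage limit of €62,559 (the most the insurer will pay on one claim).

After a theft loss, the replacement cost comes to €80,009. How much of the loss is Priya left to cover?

Subtract the deductible: €80,009 − €2,500 = €77,509.
Since €77,509 > €62,559, the payout is capped at €62,559.
Policyholder's share is the uncovered remainder: €80,009 − €62,559 = €17,450.

€17,450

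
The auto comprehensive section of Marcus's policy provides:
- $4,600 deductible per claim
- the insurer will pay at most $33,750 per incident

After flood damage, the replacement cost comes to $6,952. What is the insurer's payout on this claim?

$2,352

Subtract the deductible: $6,952 − $4,600 = $2,352.
That's under the $33,750 cap, so the insurer reimburses the full $2,352.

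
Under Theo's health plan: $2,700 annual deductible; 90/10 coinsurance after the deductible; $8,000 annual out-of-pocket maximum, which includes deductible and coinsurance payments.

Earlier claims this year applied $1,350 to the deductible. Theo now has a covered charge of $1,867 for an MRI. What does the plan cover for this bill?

Deductible still to meet: $2,700 − $1,350 = $1,350.
The remaining $517 (= $1,867 − $1,350) moves to coinsurance.
Coinsurance: $517 × 10% = $51.70.
That puts the patient's cost at $1,350 + $51.70 = $1,401.70 before any cap.
Total out-of-pocket so far would be $1,350 + $1,401.70 = $2,751.70, below the $8,000 cap — no reduction.
Insurer pays the balance: $1,867 − $1,401.70 = $465.30.

$465.30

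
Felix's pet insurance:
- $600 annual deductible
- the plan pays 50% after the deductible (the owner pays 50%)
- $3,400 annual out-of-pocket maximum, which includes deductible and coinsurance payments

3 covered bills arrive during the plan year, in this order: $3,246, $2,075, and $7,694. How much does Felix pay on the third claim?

Claim 1 — $3,246: deductible takes $600, $2,646 remains; owner's 50% is $1,323. Cost to owner: $1,923. OOP to date $1,923.
Claim 2 — $2,075: deductible met; 50% of $2,075 = $1,037.50. Owner pays $1,037.50; OOP now $2,960.50.
Claim 3 — $7,694: 50% coinsurance on $7,694 = $3,847. OOP would hit $6,807.50 > $3,400, so the cap limits the owner to $3,400 − $2,960.50 = $439.50.

$439.50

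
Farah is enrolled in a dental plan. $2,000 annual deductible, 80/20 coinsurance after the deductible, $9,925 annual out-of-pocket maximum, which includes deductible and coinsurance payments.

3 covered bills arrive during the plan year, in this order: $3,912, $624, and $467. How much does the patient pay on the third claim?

$93.40

Claim 1 ($3,912): $2,000 to deductible, leaving $1,912; patient's 20% is $382.40. Patient pays $2,382.40; OOP now $2,382.40.
Claim 2 ($624): deductible already satisfied, so patient's share is 20% × $624 = $124.80. Patient owes $124.80 (running OOP $2,507.20).
Claim 3 ($467): deductible already satisfied, so patient's share is 20% × $467 = $93.40. Cost to patient: $93.40. OOP to date $2,600.60.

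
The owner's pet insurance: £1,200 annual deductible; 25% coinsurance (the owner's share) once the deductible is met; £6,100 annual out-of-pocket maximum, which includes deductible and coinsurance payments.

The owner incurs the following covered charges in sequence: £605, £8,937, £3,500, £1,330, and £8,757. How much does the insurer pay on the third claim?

£2,625

Bill 1, £605: fully absorbed by the deductible. Owner owes £605 (running OOP £605). Plan pays £605 − £605 = £0.
Bill 2, £8,937: £595 to deductible, leaving £8,342; coinsurance £8,342 × 25% = £2,085.50. Owner owes £2,680.50 (running OOP £3,285.50). Insurer: £8,937 − £2,680.50 = £6,256.50.
Bill 3, £3,500: 25% coinsurance on £3,500 = £875. Owner pays £875; OOP now £4,160.50. Plan pays £3,500 − £875 = £2,625.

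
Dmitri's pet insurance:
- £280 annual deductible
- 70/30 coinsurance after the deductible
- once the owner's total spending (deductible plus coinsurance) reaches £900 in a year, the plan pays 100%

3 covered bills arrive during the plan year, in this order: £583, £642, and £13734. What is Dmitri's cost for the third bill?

#1 (£583): £280 finishes the deductible; £303 goes to coinsurance; owner's 30% is £90.90. Owner pays £370.90; OOP now £370.90.
#2 (£642): deductible already satisfied, so owner's share is 30% × £642 = £192.60. Owner pays £192.60; OOP now £563.50.
#3 (£13734): deductible met; 30% of £13734 = £4120.20. Adding that to £563.50 gives £4683.70, past the £900 cap; owner pays only £900 − £563.50 = £336.50.

£336.50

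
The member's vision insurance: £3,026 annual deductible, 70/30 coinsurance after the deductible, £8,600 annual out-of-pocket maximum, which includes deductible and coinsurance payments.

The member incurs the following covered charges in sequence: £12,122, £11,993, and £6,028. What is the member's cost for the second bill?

£2,845.20

Claim 1 — £12,122: £3,026 finishes the deductible; £9,096 goes to coinsurance; coinsurance £9,096 × 30% = £2,728.80. Cost to member: £5,754.80. OOP to date £5,754.80.
Claim 2 — £11,993: deductible already satisfied, so member's share is 30% × £11,993 = £3,597.90. OOP would hit £9,352.70 > £8,600, so the cap limits the member to £8,600 − £5,754.80 = £2,845.20.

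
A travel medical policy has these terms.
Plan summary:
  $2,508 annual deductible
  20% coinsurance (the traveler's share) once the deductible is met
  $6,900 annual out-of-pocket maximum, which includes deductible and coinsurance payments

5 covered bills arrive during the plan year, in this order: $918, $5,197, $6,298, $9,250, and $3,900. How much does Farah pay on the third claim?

#1 ($918): fully absorbed by the deductible. Traveler owes $918 (running OOP $918).
#2 ($5,197): deductible takes $1,590, $3,607 remains; coinsurance $3,607 × 20% = $721.40. Traveler owes $2,311.40 (running OOP $3,229.40).
#3 ($6,298): 20% coinsurance on $6,298 = $1,259.60. Traveler owes $1,259.60 (running OOP $4,489).

$1,259.60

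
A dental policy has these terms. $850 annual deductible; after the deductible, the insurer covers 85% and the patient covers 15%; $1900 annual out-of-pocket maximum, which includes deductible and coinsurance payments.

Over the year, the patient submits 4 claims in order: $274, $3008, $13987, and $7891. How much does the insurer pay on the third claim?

#1 ($274): entire amount goes to the deductible. Patient owes $274 (running OOP $274). Plan pays $274 − $274 = $0.
#2 ($3008): $576 to deductible, leaving $2432; patient's 15% is $364.80. Patient pays $940.80; OOP now $1214.80. Insurer: $3008 − $940.80 = $2067.20.
#3 ($13987): deductible met; 15% of $13987 = $2098.05. That would push OOP to $3312.85, over the $1900 cap, so patient pays $1900 − $1214.80 = $685.20. Plan pays $13987 − $685.20 = $13301.80.

$13301.80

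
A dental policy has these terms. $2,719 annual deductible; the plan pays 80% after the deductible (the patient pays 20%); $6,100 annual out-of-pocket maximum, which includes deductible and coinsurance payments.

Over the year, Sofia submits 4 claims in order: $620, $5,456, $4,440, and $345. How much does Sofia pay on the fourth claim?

$69

#1 ($620): all of it applies to the deductible. Patient owes $620 (running OOP $620).
#2 ($5,456): $2,099 finishes the deductible; $3,357 goes to coinsurance; coinsurance $3,357 × 20% = $671.40. Patient pays $2,770.40; OOP now $3,390.40.
#3 ($4,440): deductible met; 20% of $4,440 = $888. Patient owes $888 (running OOP $4,278.40).
#4 ($345): deductible already satisfied, so patient's share is 20% × $345 = $69. Cost to patient: $69. OOP to date $4,347.40.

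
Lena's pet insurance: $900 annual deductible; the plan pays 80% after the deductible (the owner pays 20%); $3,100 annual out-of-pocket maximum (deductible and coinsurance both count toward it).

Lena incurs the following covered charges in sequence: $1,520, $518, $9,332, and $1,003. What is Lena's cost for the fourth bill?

Claim 1 — $1,520: $900 to deductible, leaving $620; 20% of $620 = $124. Owner owes $1,024 (running OOP $1,024).
Claim 2 — $518: deductible already satisfied, so owner's share is 20% × $518 = $103.60. Owner pays $103.60; OOP now $1,127.60.
Claim 3 — $9,332: 20% coinsurance on $9,332 = $1,866.40. Cost to owner: $1,866.40. OOP to date $2,994.
Claim 4 — $1,003: deductible met; 20% of $1,003 = $200.60. OOP would hit $3,194.60 > $3,100, so the cap limits the owner to $3,100 − $2,994 = $106.

$106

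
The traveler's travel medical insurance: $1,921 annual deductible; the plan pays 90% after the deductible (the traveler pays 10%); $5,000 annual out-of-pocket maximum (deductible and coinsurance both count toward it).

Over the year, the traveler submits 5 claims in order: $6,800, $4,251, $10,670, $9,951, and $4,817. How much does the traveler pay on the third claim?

$1,067

#1 ($6,800): $1,921 to deductible, leaving $4,879; 10% of $4,879 = $487.90. Traveler pays $2,408.90; OOP now $2,408.90.
#2 ($4,251): deductible met; 10% of $4,251 = $425.10. Traveler owes $425.10 (running OOP $2,834).
#3 ($10,670): deductible already satisfied, so traveler's share is 10% × $10,670 = $1,067. Cost to traveler: $1,067. OOP to date $3,901.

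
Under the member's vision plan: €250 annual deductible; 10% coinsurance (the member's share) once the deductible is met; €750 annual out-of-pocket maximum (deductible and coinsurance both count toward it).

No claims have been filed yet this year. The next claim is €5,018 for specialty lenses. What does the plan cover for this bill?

€4,291.20

Nothing has been paid toward the €250 deductible, so the first €250 of this charge is applied there.
The remaining €4,768 (= €5,018 − €250) moves to coinsurance.
10% of €4,768 = €476.80 falls to the member.
That puts the member's cost at €250 + €476.80 = €726.80 before any cap.
Year-to-date out-of-pocket becomes €0 + €726.80 = €726.80, still under the €750 maximum, so no cap applies.
The insurer covers the remainder: €5,018 − €726.80 = €4,291.20.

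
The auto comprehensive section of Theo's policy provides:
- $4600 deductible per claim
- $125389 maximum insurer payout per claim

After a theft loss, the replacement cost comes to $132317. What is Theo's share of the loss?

$6928

Subtract the deductible: $132317 − $4600 = $127717.
$127717 exceeds the $125389 limit, so the insurer pays the limit: $125389.
Out of pocket: $132317 − $125389 = $6928.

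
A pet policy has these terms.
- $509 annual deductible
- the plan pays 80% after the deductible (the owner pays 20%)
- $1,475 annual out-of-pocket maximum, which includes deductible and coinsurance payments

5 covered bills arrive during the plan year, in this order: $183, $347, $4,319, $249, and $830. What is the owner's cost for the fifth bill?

Claim 1 ($183): fully absorbed by the deductible. Cost to owner: $183. OOP to date $183.
Claim 2 ($347): deductible takes $326, $21 remains; owner's 20% is $4.20. Cost to owner: $330.20. OOP to date $513.20.
Claim 3 ($4,319): deductible already satisfied, so owner's share is 20% × $4,319 = $863.80. Cost to owner: $863.80. OOP to date $1,377.
Claim 4 ($249): deductible met; 20% of $249 = $49.80. Cost to owner: $49.80. OOP to date $1,426.80.
Claim 5 ($830): 20% coinsurance on $830 = $166. OOP would hit $1,592.80 > $1,475, so the cap limits the owner to $1,475 − $1,426.80 = $48.20.

$48.20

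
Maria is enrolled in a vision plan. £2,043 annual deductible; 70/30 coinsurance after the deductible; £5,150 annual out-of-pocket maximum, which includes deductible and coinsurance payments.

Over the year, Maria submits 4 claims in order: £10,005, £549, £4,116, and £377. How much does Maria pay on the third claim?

£553.70

Claim 1 — £10,005: £2,043 finishes the deductible; £7,962 goes to coinsurance; member's 30% is £2,388.60. Cost to member: £4,431.60. OOP to date £4,431.60.
Claim 2 — £549: deductible already satisfied, so member's share is 30% × £549 = £164.70. Cost to member: £164.70. OOP to date £4,596.30.
Claim 3 — £4,116: 30% coinsurance on £4,116 = £1,234.80. OOP would hit £5,831.10 > £5,150, so the cap limits the member to £5,150 − £4,596.30 = £553.70.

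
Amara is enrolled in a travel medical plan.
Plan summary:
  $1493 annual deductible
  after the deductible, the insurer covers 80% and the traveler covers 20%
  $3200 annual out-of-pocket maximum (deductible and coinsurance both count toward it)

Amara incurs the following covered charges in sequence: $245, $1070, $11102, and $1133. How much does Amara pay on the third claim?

$1885

Claim 1 — $245: fully absorbed by the deductible. Traveler owes $245 (running OOP $245).
Claim 2 — $1070: fully absorbed by the deductible. Traveler owes $1070 (running OOP $1315).
Claim 3 — $11102: $178 to deductible, leaving $10924; coinsurance $10924 × 20% = $2184.80. Together that's $178 + $2184.80 = $2362.80. OOP would hit $3677.80 > $3200, so the cap limits the traveler to $3200 − $1315 = $1885.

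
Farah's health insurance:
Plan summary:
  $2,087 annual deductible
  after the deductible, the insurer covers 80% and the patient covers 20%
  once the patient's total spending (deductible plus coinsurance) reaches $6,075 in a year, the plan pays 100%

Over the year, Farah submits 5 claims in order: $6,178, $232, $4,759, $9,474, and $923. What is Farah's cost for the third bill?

Claim 1 ($6,178): $2,087 to deductible, leaving $4,091; coinsurance $4,091 × 20% = $818.20. Patient pays $2,905.20; OOP now $2,905.20.
Claim 2 ($232): deductible met; 20% of $232 = $46.40. Patient owes $46.40 (running OOP $2,951.60).
Claim 3 ($4,759): 20% coinsurance on $4,759 = $951.80. Cost to patient: $951.80. OOP to date $3,903.40.

$951.80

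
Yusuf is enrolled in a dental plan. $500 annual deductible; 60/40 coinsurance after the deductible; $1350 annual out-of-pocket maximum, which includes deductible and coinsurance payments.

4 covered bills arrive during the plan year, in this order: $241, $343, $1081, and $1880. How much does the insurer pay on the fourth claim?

$1496

#1 ($241): fully absorbed by the deductible. Patient pays $241; OOP now $241. Insurer: $241 − $241 = $0.
#2 ($343): $259 to deductible, leaving $84; patient's 40% is $33.60. Patient owes $292.60 (running OOP $533.60). Plan pays $343 − $292.60 = $50.40.
#3 ($1081): deductible already satisfied, so patient's share is 40% × $1081 = $432.40. Cost to patient: $432.40. OOP to date $966. Plan pays $1081 − $432.40 = $648.60.
#4 ($1880): deductible met; 40% of $1880 = $752. OOP would hit $1718 > $1350, so the cap limits the patient to $1350 − $966 = $384. Plan pays $1880 − $384 = $1496.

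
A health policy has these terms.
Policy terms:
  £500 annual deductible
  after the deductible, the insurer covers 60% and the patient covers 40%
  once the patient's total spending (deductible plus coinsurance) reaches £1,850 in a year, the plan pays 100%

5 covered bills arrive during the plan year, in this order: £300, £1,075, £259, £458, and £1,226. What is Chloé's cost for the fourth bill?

£183.20

#1 (£300): entire amount goes to the deductible. Patient pays £300; OOP now £300.
#2 (£1,075): £200 finishes the deductible; £875 goes to coinsurance; coinsurance £875 × 40% = £350. Patient pays £550; OOP now £850.
#3 (£259): deductible already satisfied, so patient's share is 40% × £259 = £103.60. Cost to patient: £103.60. OOP to date £953.60.
#4 (£458): deductible already satisfied, so patient's share is 40% × £458 = £183.20. Patient pays £183.20; OOP now £1,136.80.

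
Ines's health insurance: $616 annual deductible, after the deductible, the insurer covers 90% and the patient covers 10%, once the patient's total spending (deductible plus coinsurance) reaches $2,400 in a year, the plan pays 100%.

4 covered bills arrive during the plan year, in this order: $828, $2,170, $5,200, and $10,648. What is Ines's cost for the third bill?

Claim 1 ($828): deductible takes $616, $212 remains; patient's 10% is $21.20. Cost to patient: $637.20. OOP to date $637.20.
Claim 2 ($2,170): deductible met; 10% of $2,170 = $217. Patient pays $217; OOP now $854.20.
Claim 3 ($5,200): deductible met; 10% of $5,200 = $520. Patient pays $520; OOP now $1,374.20.

$520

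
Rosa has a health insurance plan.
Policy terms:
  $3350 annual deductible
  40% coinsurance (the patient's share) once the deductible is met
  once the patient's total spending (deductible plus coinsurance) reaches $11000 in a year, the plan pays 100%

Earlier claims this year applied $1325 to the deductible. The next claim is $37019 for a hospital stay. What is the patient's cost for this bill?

$9675

$1325 of the $3350 deductible is already met, leaving $2025.
The remaining $34994 (= $37019 − $2025) moves to coinsurance.
Coinsurance: $34994 × 40% = $13997.60.
Patient responsibility before any cap: $2025 + $13997.60 = $16022.60.
Year-to-date out-of-pocket would reach $1325 + $16022.60 = $17347.60, above the $11000 maximum, so the patient pays only $11000 − $1325 = $9675.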